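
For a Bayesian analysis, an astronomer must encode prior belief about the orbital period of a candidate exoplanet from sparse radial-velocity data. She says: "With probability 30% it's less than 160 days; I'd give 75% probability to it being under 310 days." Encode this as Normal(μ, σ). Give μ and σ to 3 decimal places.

For Normal(μ,σ), the p-quantile is μ + z_p·σ. Here z_{0.3} = -0.5244, z_{0.75} = 0.6745.
So 160 = μ − 0.5244σ and 310 = μ + 0.6745σ.
Subtracting: σ = (310 − 160)/(0.6745 − (-0.5244)) = 125.116.
Then μ = 160 − (-0.5244)·125.116 = 225.611.

μ = 225.611, σ = 125.116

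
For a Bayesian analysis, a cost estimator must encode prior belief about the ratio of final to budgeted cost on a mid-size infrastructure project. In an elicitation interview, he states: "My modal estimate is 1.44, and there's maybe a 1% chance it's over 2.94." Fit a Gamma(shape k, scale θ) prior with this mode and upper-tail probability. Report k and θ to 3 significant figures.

Gamma(k,θ) with k>1 has mode (k−1)θ, so θ = 1.44/(k−1).
Need P(X < 2.94) = 0.99 with θ tied to k this way. Start at k = 2, θ = 1.44: P(X<2.94) ≈ 0.605.
Too low — raise k to concentrate. Iterating converges to k ≈ 10.6.
Then θ = 1.44/(10.6−1) ≈ 0.15.

k ≈ 10.6, θ ≈ 0.15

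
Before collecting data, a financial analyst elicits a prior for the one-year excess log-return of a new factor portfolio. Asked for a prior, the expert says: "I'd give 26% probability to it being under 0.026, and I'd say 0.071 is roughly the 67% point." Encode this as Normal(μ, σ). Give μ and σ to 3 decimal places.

The p-quantile of Normal(μ,σ) is μ + z_p·σ, with z_{0.26} = -0.6433 and z_{0.67} = 0.4399.
Eliminate σ: μ = (z₂·x₁ − z₁·x₂)/(z₂ − z₁) = (0.4399·0.026 − (-0.6433)·0.071)/1.083 = 0.053.
Then σ = (x₂ − x₁)/(z₂ − z₁) = (0.071 − 0.026)/1.083 = 0.042.

μ = 0.053, σ = 0.042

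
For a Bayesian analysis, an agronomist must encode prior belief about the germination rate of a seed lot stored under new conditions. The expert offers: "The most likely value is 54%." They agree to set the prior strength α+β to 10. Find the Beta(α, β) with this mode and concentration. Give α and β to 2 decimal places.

α = 5.32, β = 4.68

For α,β > 1 the Beta mode is (α−1)/(α+β−2). With α+β = 10, the mode is (α−1)/8.
Set (α−1)/8 = 0.54 → α = 1 + 0.54·8 = 5.32.
β = 10 − α = 4.68.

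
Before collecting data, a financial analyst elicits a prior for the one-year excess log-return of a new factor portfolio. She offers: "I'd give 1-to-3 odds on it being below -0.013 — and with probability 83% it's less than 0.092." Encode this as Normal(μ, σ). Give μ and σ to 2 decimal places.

The p-quantile of Normal(μ,σ) is μ + z_p·σ, with z_{0.25} = -0.6745 and z_{0.83} = 0.9542.
Eliminate σ: μ = (z₂·x₁ − z₁·x₂)/(z₂ − z₁) = (0.9542·-0.013 − (-0.6745)·0.092)/1.629 = 0.03.
Then σ = (x₂ − x₁)/(z₂ − z₁) = (0.092 − -0.013)/1.629 = 0.06.

μ = 0.03, σ = 0.06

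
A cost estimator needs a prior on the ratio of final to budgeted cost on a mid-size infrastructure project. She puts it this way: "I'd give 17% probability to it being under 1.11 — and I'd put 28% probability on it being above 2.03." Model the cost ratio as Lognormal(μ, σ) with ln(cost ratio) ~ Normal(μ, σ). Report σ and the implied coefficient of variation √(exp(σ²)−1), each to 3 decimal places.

σ ≈ 0.393, CV ≈ 0.408

If T ~ Lognormal(μ,σ) then ln T ~ Normal(μ,σ), so the p-quantile of ln T is μ + z_p·σ.
ln(1.11) = 0.1044 and ln(2.03) = 0.708; z_{0.17} = -0.9542, z_{0.72} = 0.5828.
σ = (0.708 − 0.1044)/(0.5828 − (-0.9542)) = 0.393.
μ = 0.1044 − (-0.9542)·0.393 = 0.479.
CV = √(exp(σ²)−1) = √(exp(0.1543)−1) = 0.408.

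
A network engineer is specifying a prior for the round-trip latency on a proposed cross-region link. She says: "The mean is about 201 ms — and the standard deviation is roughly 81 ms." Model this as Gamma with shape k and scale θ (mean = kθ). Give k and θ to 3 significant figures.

k ≈ 6.16, θ ≈ 32.6

For Gamma(k, scale θ): mean = kθ, variance = kθ², so CV = 1/√k.
CV = SD/mean = 81/201 = 0.403, hence k = 1/CV² = 6.16.
Then θ = mean/k = 201/6.16 = 32.6.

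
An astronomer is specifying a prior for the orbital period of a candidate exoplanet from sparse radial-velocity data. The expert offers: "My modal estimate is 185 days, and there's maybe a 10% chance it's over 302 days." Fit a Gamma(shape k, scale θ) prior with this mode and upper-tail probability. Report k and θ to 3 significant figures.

Gamma(k,θ) with k>1 has mode (k−1)θ, so θ = 185/(k−1).
Need P(X < 302) = 0.9 with θ tied to k this way. Start at k = 2, θ = 185: P(X<302) ≈ 0.485.
Too low — raise k to concentrate. Iterating converges to k ≈ 8.84.
Then θ = 185/(8.84−1) ≈ 23.6.

k ≈ 8.84, θ ≈ 23.6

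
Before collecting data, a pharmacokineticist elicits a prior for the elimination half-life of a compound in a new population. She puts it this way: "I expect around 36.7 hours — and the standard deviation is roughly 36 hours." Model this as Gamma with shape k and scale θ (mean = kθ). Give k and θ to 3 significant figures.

For Gamma(k, scale θ): mean = kθ, variance = kθ², so CV = 1/√k.
CV = SD/mean = 36/36.7 = 0.9809, hence k = 1/CV² = 1.04.
Then θ = mean/k = 36.7/1.04 = 35.3.

k ≈ 1.04, θ ≈ 35.3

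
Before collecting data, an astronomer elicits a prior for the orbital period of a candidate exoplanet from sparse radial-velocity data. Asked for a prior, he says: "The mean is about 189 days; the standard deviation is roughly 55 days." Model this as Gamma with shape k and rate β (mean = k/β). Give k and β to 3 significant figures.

For Gamma(k, rate β): mean = k/β, variance = k/β², so CV = 1/√k.
CV = SD/mean = 55/189 = 0.291, hence k = 1/CV² = 11.8.
Then β = k/mean = 11.8/189 = 0.0625.

k ≈ 11.8, β ≈ 0.0625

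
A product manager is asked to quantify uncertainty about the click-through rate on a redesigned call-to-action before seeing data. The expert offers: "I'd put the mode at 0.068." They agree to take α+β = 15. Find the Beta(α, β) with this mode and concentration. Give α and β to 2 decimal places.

α = 1.88, β = 13.12

For α,β > 1 the Beta mode is (α−1)/(α+β−2). With α+β = 15, the mode is (α−1)/13.
Set (α−1)/13 = 0.068 → α = 1 + 0.068·13 = 1.88.
β = 15 − α = 13.12.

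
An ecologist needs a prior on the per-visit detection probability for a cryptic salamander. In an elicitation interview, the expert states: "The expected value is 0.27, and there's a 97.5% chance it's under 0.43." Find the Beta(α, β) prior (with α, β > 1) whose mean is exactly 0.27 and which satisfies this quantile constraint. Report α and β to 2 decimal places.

With mean 0.27 fixed, write α = 0.27s, β = 0.73s where s = α+β.
Need P(θ < 0.43) = 0.975 under Beta(0.27s, 0.73s). Normal approximation: (q−m)/√(m(1−m)/s) ≈ z_{0.975} = 1.96, so s ≈ 0.27·0.73·(1.96)²/(0.43−0.27)² = 29.6.
At s = 29.6: P(θ<0.43) ≈ 0.968. Adjusting to match 0.975 gives s ≈ 33.40.
So α = 0.27·33.40 ≈ 9.02, β = 0.73·33.40 ≈ 24.38.

α ≈ 9.02, β ≈ 24.38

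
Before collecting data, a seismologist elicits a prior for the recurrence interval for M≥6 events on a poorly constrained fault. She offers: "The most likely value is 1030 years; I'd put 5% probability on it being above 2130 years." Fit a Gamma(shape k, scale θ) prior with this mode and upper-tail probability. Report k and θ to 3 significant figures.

k ≈ 6.24, θ ≈ 197

Gamma(k,θ) with k>1 has mode (k−1)θ, so θ = 1030/(k−1).
Need P(X < 2130) = 0.95 with θ tied to k this way. Start at k = 2, θ = 1030: P(X<2130) ≈ 0.612.
Too low — raise k to concentrate. Iterating converges to k ≈ 6.24.
Then θ = 1030/(6.24−1) ≈ 197.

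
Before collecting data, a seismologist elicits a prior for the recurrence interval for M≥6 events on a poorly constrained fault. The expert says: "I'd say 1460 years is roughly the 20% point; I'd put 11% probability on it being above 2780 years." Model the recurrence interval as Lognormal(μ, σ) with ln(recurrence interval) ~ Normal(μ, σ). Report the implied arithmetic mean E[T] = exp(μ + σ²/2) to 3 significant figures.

E[T] ≈ 1990 years

If T ~ Lognormal(μ,σ) then ln T ~ Normal(μ,σ), so the p-quantile of ln T is μ + z_p·σ.
ln(1460) = 7.286 and ln(2780) = 7.93; z_{0.2} = -0.8416, z_{0.89} = 1.227.
σ = (7.93 − 7.286)/(1.227 − (-0.8416)) = 0.311.
μ = 7.286 − (-0.8416)·0.311 = 7.548.
E[T] = exp(μ + σ²/2) = exp(7.548 + 0.0485) = 1990 years.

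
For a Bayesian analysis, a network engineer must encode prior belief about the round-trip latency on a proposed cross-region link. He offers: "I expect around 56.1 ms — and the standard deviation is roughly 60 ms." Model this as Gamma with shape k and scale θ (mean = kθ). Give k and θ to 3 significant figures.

For Gamma(k, scale θ): mean = kθ, variance = kθ², so CV = 1/√k.
CV = SD/mean = 60/56.1 = 1.07, hence k = 1/CV² = 0.874.
Then θ = mean/k = 56.1/0.874 = 64.2.

k ≈ 0.874, θ ≈ 64.2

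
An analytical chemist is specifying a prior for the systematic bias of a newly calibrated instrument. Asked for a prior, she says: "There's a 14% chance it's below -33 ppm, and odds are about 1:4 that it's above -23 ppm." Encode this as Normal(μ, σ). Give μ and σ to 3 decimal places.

The p-quantile of Normal(μ,σ) is μ + z_p·σ, with z_{0.14} = -1.08 and z_{0.8} = 0.8416.
Eliminate σ: μ = (z₂·x₁ − z₁·x₂)/(z₂ − z₁) = (0.8416·-33 − (-1.08)·-23)/1.922 = -27.379.
Then σ = (x₂ − x₁)/(z₂ − z₁) = (-23 − -33)/1.922 = 5.203.

μ = -27.379, σ = 5.203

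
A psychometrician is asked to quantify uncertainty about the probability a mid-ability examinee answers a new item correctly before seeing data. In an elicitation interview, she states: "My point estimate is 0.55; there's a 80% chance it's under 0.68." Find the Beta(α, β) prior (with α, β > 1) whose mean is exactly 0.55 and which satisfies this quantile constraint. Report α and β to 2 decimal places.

α ≈ 5.84, β ≈ 4.78

With mean 0.55 fixed, write α = 0.55s, β = 0.45s where s = α+β.
Need P(θ < 0.68) = 0.8 under Beta(0.55s, 0.45s). Normal approximation: (q−m)/√(m(1−m)/s) ≈ z_{0.8} = 0.842, so s ≈ 0.55·0.45·(0.842)²/(0.68−0.55)² = 10.4.
At s = 10.4: P(θ<0.68) ≈ 0.797. Adjusting to match 0.8 gives s ≈ 10.61.
So α = 0.55·10.61 ≈ 5.84, β = 0.45·10.61 ≈ 4.78.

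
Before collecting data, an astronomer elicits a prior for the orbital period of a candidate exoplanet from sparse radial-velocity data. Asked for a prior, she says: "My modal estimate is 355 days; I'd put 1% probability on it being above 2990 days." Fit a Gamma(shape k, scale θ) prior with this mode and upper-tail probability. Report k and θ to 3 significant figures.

k ≈ 1.73, θ ≈ 489

Gamma(k,θ) with k>1 has mode (k−1)θ, so θ = 355/(k−1).
Need P(X < 2990) = 0.99 with θ tied to k this way. Start at k = 2, θ = 355: P(X<2990) ≈ 0.998.
Too high — lower k to spread out. Iterating converges to k ≈ 1.73.
Then θ = 355/(1.73−1) ≈ 489.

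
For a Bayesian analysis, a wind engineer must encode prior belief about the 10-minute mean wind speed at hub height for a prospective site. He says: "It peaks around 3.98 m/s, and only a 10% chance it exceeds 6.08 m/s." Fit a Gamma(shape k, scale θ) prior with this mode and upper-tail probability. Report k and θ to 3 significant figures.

Gamma(k,θ) with k>1 has mode (k−1)θ, so θ = 3.98/(k−1).
Need P(X < 6.08) = 0.9 with θ tied to k this way. Start at k = 2, θ = 3.98: P(X<6.08) ≈ 0.451.
Too low — raise k to concentrate. Iterating converges to k ≈ 11.4.
Then θ = 3.98/(11.4−1) ≈ 0.383.

k ≈ 11.4, θ ≈ 0.383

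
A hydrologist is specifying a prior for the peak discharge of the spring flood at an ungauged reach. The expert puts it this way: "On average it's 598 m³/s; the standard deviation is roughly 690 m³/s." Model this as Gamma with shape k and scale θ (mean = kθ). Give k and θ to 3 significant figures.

k ≈ 0.751, θ ≈ 796

For Gamma(k, scale θ): mean = kθ, variance = kθ², so CV = 1/√k.
CV = SD/mean = 690/598 = 1.154, hence k = 1/CV² = 0.751.
Then θ = mean/k = 598/0.751 = 796.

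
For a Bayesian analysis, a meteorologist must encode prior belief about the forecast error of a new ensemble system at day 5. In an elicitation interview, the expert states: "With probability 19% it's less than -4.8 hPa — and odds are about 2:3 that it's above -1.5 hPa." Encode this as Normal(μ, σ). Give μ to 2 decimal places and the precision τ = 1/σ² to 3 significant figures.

μ = -2.24, τ = 0.118

For Normal(μ,σ), the p-quantile is μ + z_p·σ. Here z_{0.19} = -0.8779, z_{0.6} = 0.2533.
So -4.8 = μ − 0.8779σ and -1.5 = μ + 0.2533σ.
Subtracting: σ = (-1.5 − -4.8)/(0.2533 − (-0.8779)) = 2.92.
Then μ = -4.8 − (-0.8779)·2.92 = -2.24.
Precision τ = 1/σ² = 1/2.917² = 0.118.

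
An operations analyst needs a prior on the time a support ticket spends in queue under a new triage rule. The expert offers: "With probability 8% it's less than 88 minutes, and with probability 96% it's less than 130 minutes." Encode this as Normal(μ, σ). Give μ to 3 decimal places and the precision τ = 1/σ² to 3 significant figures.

μ = 106.700, τ = 0.00565

The p-quantile of Normal(μ,σ) is μ + z_p·σ, with z_{0.08} = -1.405 and z_{0.96} = 1.751.
Eliminate σ: μ = (z₂·x₁ − z₁·x₂)/(z₂ − z₁) = (1.751·88 − (-1.405)·130)/3.156 = 106.700.
Then σ = (x₂ − x₁)/(z₂ − z₁) = (130 − 88)/3.156 = 13.309.
Precision τ = 1/σ² = 1/13.31² = 0.00565.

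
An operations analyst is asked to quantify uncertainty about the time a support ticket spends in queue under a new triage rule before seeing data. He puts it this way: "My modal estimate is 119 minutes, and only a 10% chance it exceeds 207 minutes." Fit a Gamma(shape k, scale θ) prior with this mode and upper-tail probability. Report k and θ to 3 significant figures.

Gamma(k,θ) with k>1 has mode (k−1)θ, so θ = 119/(k−1).
Need P(X < 207) = 0.9 with θ tied to k this way. Start at k = 2, θ = 119: P(X<207) ≈ 0.519.
Too low — raise k to concentrate. Iterating converges to k ≈ 7.19.
Then θ = 119/(7.19−1) ≈ 19.2.

k ≈ 7.19, θ ≈ 19.2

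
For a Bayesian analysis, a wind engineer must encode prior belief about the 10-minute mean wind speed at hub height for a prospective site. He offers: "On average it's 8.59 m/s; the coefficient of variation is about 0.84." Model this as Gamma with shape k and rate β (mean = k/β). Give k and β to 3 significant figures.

k ≈ 1.42, β ≈ 0.165

For Gamma(k, rate β): mean = k/β, variance = k/β², so CV = 1/√k.
CV = 0.84, hence k = 1/CV² = 1.42.
Then β = k/mean = 1.42/8.59 = 0.165.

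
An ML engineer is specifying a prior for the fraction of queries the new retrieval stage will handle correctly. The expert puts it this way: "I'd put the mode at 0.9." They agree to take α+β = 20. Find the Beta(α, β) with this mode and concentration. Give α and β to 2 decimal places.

α = 17.20, β = 2.80

For α,β > 1 the Beta mode is (α−1)/(α+β−2). With α+β = 20, the mode is (α−1)/18.
Set (α−1)/18 = 0.9 → α = 1 + 0.9·18 = 17.20.
β = 20 − α = 2.80.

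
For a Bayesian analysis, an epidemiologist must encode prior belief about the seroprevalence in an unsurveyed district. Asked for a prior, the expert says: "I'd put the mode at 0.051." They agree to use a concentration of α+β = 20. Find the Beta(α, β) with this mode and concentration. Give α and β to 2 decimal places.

For α,β > 1 the Beta mode is (α−1)/(α+β−2). With α+β = 20, the mode is (α−1)/18.
Set (α−1)/18 = 0.051 → α = 1 + 0.051·18 = 1.92.
β = 20 − α = 18.08.

α = 1.92, β = 18.08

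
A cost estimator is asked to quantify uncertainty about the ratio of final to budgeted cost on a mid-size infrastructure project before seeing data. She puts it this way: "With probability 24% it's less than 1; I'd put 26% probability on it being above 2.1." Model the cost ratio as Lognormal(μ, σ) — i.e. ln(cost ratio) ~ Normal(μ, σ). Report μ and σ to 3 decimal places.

If T ~ Lognormal(μ,σ) then ln T ~ Normal(μ,σ), so the p-quantile of ln T is μ + z_p·σ.
ln(1) = 0 and ln(2.1) = 0.7419; z_{0.24} = -0.7063, z_{0.74} = 0.6433.
σ = (0.7419 − 0)/(0.6433 − (-0.7063)) = 0.550.
μ = 0 − (-0.7063)·0.550 = 0.388.

μ ≈ 0.388, σ ≈ 0.550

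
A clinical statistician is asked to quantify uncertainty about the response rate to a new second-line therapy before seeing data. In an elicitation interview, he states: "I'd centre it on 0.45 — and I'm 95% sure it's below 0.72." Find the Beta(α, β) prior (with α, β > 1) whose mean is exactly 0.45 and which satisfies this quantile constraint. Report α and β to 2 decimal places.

With mean 0.45 fixed, write α = 0.45s, β = 0.55s where s = α+β.
Need P(θ < 0.72) = 0.95 under Beta(0.45s, 0.55s). Normal approximation: (q−m)/√(m(1−m)/s) ≈ z_{0.95} = 1.64, so s ≈ 0.45·0.55·(1.64)²/(0.72−0.45)² = 9.2.
At s = 9.2: P(θ<0.72) ≈ 0.955. Adjusting to match 0.95 gives s ≈ 8.71.
So α = 0.45·8.71 ≈ 3.92, β = 0.55·8.71 ≈ 4.79.

α ≈ 3.92, β ≈ 4.79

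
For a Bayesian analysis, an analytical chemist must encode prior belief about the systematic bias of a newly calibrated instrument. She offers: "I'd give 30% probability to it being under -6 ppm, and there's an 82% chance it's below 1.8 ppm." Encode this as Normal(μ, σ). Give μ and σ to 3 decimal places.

μ = -3.159, σ = 5.418

The p-quantile of Normal(μ,σ) is μ + z_p·σ, with z_{0.3} = -0.5244 and z_{0.82} = 0.9154.
Eliminate σ: μ = (z₂·x₁ − z₁·x₂)/(z₂ − z₁) = (0.9154·-6 − (-0.5244)·1.8)/1.44 = -3.159.
Then σ = (x₂ − x₁)/(z₂ − z₁) = (1.8 − -6)/1.44 = 5.418.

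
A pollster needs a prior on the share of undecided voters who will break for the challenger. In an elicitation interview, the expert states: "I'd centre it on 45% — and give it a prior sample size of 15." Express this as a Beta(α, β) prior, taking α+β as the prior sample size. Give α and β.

Under the effective-sample-size interpretation, Beta(α, β) has prior mean α/(α+β) and prior sample size α+β.
So α+β = 15 and α/(α+β) = 0.45, giving α = 0.45·15 = 6.75 and β = 15 − 6.75 = 8.25.

α = 6.75, β = 8.25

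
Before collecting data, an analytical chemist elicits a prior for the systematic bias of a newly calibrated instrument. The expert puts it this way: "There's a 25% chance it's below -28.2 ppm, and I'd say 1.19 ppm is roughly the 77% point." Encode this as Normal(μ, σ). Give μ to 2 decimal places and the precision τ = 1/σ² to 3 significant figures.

μ = -14.17, τ = 0.00231

For Normal(μ,σ), the p-quantile is μ + z_p·σ. Here z_{0.25} = -0.6745, z_{0.77} = 0.7388.
So -28.2 = μ − 0.6745σ and 1.19 = μ + 0.7388σ.
Subtracting: σ = (1.19 − -28.2)/(0.7388 − (-0.6745)) = 20.79.
Then μ = -28.2 − (-0.6745)·20.79 = -14.17.
Precision τ = 1/σ² = 1/20.79² = 0.00231.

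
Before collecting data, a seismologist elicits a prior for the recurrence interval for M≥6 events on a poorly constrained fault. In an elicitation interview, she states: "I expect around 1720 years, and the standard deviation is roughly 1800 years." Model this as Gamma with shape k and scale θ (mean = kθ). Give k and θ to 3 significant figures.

For Gamma(k, scale θ): mean = kθ, variance = kθ², so CV = 1/√k.
CV = SD/mean = 1800/1720 = 1.047, hence k = 1/CV² = 0.913.
Then θ = mean/k = 1720/0.913 = 1880.

k ≈ 0.913, θ ≈ 1880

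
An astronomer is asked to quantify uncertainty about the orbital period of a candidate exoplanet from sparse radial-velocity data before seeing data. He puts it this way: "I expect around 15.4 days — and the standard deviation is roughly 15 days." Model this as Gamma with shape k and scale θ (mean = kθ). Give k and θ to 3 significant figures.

For Gamma(k, scale θ): mean = kθ, variance = kθ², so CV = 1/√k.
CV = SD/mean = 15/15.4 = 0.974, hence k = 1/CV² = 1.05.
Then θ = mean/k = 15.4/1.05 = 14.6.

k ≈ 1.05, θ ≈ 14.6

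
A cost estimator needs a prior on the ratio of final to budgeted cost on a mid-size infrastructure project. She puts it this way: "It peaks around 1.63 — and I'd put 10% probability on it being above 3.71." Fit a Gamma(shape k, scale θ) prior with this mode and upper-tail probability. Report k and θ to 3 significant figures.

Gamma(k,θ) with k>1 has mode (k−1)θ, so θ = 1.63/(k−1).
Need P(X < 3.71) = 0.9 with θ tied to k this way. Start at k = 2, θ = 1.63: P(X<3.71) ≈ 0.664.
Too low — raise k to concentrate. Iterating converges to k ≈ 3.84.
Then θ = 1.63/(3.84−1) ≈ 0.573.

k ≈ 3.84, θ ≈ 0.573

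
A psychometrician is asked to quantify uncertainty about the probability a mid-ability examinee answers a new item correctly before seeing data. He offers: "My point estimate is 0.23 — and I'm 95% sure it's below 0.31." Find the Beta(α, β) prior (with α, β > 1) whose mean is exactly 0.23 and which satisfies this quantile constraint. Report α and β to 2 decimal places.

With mean 0.23 fixed, write α = 0.23s, β = 0.77s where s = α+β.
Need P(θ < 0.31) = 0.95 under Beta(0.23s, 0.77s). Normal approximation: (q−m)/√(m(1−m)/s) ≈ z_{0.95} = 1.64, so s ≈ 0.23·0.77·(1.64)²/(0.31−0.23)² = 74.9.
At s = 74.9: P(θ<0.31) ≈ 0.943. Adjusting to match 0.95 gives s ≈ 81.26.
So α = 0.23·81.26 ≈ 18.69, β = 0.77·81.26 ≈ 62.57.

α ≈ 18.69, β ≈ 62.57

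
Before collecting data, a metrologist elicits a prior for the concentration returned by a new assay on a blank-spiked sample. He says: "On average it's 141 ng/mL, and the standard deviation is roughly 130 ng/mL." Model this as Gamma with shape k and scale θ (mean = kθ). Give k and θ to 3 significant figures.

For Gamma(k, scale θ): mean = kθ, variance = kθ², so CV = 1/√k.
CV = SD/mean = 130/141 = 0.922, hence k = 1/CV² = 1.18.
Then θ = mean/k = 141/1.18 = 120.

k ≈ 1.18, θ ≈ 120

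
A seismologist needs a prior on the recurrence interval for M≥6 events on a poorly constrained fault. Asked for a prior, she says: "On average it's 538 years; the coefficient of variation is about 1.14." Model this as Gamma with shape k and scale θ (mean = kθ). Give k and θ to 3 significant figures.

k ≈ 0.769, θ ≈ 699

For Gamma(k, scale θ): mean = kθ, variance = kθ², so CV = 1/√k.
CV = 1.14, hence k = 1/CV² = 0.769.
Then θ = mean/k = 538/0.769 = 699.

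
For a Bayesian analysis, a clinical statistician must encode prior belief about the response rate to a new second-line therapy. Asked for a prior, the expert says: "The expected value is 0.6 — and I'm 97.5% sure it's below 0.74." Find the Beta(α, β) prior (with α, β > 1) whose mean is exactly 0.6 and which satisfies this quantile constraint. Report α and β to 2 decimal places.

With mean 0.6 fixed, write α = 0.6s, β = 0.4s where s = α+β.
Need P(θ < 0.74) = 0.975 under Beta(0.6s, 0.4s). Normal approximation: (q−m)/√(m(1−m)/s) ≈ z_{0.975} = 1.96, so s ≈ 0.6·0.4·(1.96)²/(0.74−0.6)² = 47.0.
At s = 47.0: P(θ<0.74) ≈ 0.980. Adjusting to match 0.975 gives s ≈ 42.71.
So α = 0.6·42.71 ≈ 25.62, β = 0.4·42.71 ≈ 17.08.

α ≈ 25.62, β ≈ 17.08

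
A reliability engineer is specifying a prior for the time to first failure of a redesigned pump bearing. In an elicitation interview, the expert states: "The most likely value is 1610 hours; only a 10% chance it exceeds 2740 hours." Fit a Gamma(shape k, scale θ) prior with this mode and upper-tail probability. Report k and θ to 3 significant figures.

k ≈ 7.7, θ ≈ 240

Gamma(k,θ) with k>1 has mode (k−1)θ, so θ = 1610/(k−1).
Need P(X < 2740) = 0.9 with θ tied to k this way. Start at k = 2, θ = 1610: P(X<2740) ≈ 0.507.
Too low — raise k to concentrate. Iterating converges to k ≈ 7.7.
Then θ = 1610/(7.7−1) ≈ 240.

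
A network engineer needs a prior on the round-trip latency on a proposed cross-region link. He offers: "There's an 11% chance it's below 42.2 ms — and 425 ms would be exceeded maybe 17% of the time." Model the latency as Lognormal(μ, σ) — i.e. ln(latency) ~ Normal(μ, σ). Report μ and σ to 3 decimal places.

If T ~ Lognormal(μ,σ) then ln T ~ Normal(μ,σ), so the p-quantile of ln T is μ + z_p·σ.
ln(42.2) = 3.742 and ln(425) = 6.052; z_{0.11} = -1.227, z_{0.83} = 0.9542.
σ = (6.052 − 3.742)/(0.9542 − (-1.227)) = 1.059.
μ = 3.742 − (-1.227)·1.059 = 5.041.

μ ≈ 5.041, σ ≈ 1.059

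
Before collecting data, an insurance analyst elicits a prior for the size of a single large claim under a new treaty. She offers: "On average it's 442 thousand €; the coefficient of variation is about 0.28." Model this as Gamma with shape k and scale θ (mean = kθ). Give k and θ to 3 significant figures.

For Gamma(k, scale θ): mean = kθ, variance = kθ², so CV = 1/√k.
CV = 0.28, hence k = 1/CV² = 12.8.
Then θ = mean/k = 442/12.8 = 34.7.

k ≈ 12.8, θ ≈ 34.7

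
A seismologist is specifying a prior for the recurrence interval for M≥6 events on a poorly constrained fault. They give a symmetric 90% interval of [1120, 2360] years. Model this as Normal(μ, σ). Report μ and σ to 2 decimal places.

μ = 1740.00, σ = 376.93

A symmetric 90% interval runs μ ± z·σ with z = 1.645.
Half-width = 620, so σ = 620/1.645 = 376.93.
μ is the interval midpoint, 1740.00.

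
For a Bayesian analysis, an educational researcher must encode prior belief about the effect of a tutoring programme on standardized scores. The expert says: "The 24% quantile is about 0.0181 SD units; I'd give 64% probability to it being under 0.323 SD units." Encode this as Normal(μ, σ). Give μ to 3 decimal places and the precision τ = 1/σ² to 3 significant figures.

μ = 0.220, τ = 12.2

For Normal(μ,σ), the p-quantile is μ + z_p·σ. Here z_{0.24} = -0.7063, z_{0.64} = 0.3585.
So 0.0181 = μ − 0.7063σ and 0.323 = μ + 0.3585σ.
Subtracting: σ = (0.323 − 0.0181)/(0.3585 − (-0.7063)) = 0.286.
Then μ = 0.0181 − (-0.7063)·0.286 = 0.220.
Precision τ = 1/σ² = 1/0.2864² = 12.2.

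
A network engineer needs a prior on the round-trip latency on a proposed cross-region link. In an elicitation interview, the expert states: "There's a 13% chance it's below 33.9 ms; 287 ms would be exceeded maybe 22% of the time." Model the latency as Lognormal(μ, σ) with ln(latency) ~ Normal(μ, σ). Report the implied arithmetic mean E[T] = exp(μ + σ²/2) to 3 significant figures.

E[T] ≈ 227 ms

If T ~ Lognormal(μ,σ) then ln T ~ Normal(μ,σ), so the p-quantile of ln T is μ + z_p·σ.
ln(33.9) = 3.523 and ln(287) = 5.659; z_{0.13} = -1.126, z_{0.78} = 0.7722.
σ = (5.659 − 3.523)/(0.7722 − (-1.126)) = 1.125.
μ = 3.523 − (-1.126)·1.125 = 4.791.
E[T] = exp(μ + σ²/2) = exp(4.791 + 0.6329) = 227 ms.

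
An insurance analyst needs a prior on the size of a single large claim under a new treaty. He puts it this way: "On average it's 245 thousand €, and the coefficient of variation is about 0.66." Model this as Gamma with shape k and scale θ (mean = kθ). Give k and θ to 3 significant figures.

For Gamma(k, scale θ): mean = kθ, variance = kθ², so CV = 1/√k.
CV = 0.66, hence k = 1/CV² = 2.3.
Then θ = mean/k = 245/2.3 = 107.

k ≈ 2.3, θ ≈ 107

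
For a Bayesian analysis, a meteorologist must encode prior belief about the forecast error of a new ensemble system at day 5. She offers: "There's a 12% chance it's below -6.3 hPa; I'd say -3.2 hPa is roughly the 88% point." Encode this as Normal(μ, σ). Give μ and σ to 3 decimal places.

μ = -4.750, σ = 1.319

The p-quantile of Normal(μ,σ) is μ + z_p·σ, with z_{0.12} = -1.175 and z_{0.88} = 1.175.
Eliminate σ: μ = (z₂·x₁ − z₁·x₂)/(z₂ − z₁) = (1.175·-6.3 − (-1.175)·-3.2)/2.35 = -4.750.
Then σ = (x₂ − x₁)/(z₂ − z₁) = (-3.2 − -6.3)/2.35 = 1.319.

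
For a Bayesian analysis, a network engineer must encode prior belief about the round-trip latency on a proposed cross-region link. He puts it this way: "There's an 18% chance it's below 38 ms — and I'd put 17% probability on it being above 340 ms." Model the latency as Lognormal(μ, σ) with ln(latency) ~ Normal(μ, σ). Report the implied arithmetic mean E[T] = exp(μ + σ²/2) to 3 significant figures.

If T ~ Lognormal(μ,σ) then ln T ~ Normal(μ,σ), so the p-quantile of ln T is μ + z_p·σ.
ln(38) = 3.638 and ln(340) = 5.829; z_{0.18} = -0.9154, z_{0.83} = 0.9542.
σ = (5.829 − 3.638)/(0.9542 − (-0.9154)) = 1.172.
μ = 3.638 − (-0.9154)·1.172 = 4.711.
E[T] = exp(μ + σ²/2) = exp(4.711 + 0.6870) = 221 ms.

E[T] ≈ 221 ms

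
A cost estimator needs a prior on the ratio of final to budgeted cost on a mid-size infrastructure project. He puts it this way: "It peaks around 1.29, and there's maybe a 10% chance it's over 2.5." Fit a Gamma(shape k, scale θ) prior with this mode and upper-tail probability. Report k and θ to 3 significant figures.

k ≈ 5.37, θ ≈ 0.295

Gamma(k,θ) with k>1 has mode (k−1)θ, so θ = 1.29/(k−1).
Need P(X < 2.5) = 0.9 with θ tied to k this way. Start at k = 2, θ = 1.29: P(X<2.5) ≈ 0.577.
Too low — raise k to concentrate. Iterating converges to k ≈ 5.37.
Then θ = 1.29/(5.37−1) ≈ 0.295.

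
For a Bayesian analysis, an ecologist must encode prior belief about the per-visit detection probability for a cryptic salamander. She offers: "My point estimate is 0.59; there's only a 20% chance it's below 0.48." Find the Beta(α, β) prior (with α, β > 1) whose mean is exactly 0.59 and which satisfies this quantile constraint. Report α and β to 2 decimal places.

With mean 0.59 fixed, write α = 0.59s, β = 0.41s where s = α+β.
Need P(θ < 0.48) = 0.2 under Beta(0.59s, 0.41s). Normal approximation: (q−m)/√(m(1−m)/s) ≈ z_{0.2} = -0.842, so s ≈ 0.59·0.41·(-0.842)²/(0.48−0.59)² = 14.2.
At s = 14.2: P(θ<0.48) ≈ 0.198. Adjusting to match 0.2 gives s ≈ 13.96.
So α = 0.59·13.96 ≈ 8.23, β = 0.41·13.96 ≈ 5.72.

α ≈ 8.23, β ≈ 5.72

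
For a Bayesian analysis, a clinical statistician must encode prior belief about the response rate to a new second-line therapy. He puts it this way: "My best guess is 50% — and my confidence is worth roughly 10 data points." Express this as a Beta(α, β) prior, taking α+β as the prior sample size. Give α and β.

Under the effective-sample-size interpretation, Beta(α, β) has prior mean α/(α+β) and prior sample size α+β.
So α+β = 10 and α/(α+β) = 0.5, giving α = 0.5·10 = 5 and β = 10 − 5 = 5.

α = 5, β = 5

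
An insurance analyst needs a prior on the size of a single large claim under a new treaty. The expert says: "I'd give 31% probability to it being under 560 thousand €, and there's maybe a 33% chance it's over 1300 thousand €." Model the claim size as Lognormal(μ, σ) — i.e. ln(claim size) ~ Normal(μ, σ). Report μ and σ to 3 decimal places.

If T ~ Lognormal(μ,σ) then ln T ~ Normal(μ,σ), so the p-quantile of ln T is μ + z_p·σ.
ln(560) = 6.328 and ln(1300) = 7.17; z_{0.31} = -0.4959, z_{0.67} = 0.4399.
σ = (7.17 − 6.328)/(0.4399 − (-0.4959)) = 0.900.
μ = 6.328 − (-0.4959)·0.900 = 6.774.

μ ≈ 6.774, σ ≈ 0.900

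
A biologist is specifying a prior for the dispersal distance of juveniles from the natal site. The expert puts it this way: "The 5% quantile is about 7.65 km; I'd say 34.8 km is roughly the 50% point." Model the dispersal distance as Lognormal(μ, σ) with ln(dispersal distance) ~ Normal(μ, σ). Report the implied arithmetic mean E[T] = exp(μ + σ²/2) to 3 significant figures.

If T ~ Lognormal(μ,σ) then ln T ~ Normal(μ,σ), so the p-quantile of ln T is μ + z_p·σ.
ln(7.65) = 2.035 and ln(34.8) = 3.55; z_{0.05} = -1.645, z_{0.5} = 0.
σ = (3.55 − 2.035)/(0 − (-1.645)) = 0.921.
μ = 2.035 − (-1.645)·0.921 = 3.550.
E[T] = exp(μ + σ²/2) = exp(3.550 + 0.4241) = 53.2 km.

E[T] ≈ 53.2 km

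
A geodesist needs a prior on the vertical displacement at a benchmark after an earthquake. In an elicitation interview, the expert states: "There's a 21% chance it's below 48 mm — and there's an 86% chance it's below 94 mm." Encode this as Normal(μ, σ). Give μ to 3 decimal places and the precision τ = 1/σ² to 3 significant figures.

μ = 67.661, τ = 0.00168

For Normal(μ,σ), the p-quantile is μ + z_p·σ. Here z_{0.21} = -0.8064, z_{0.86} = 1.08.
So 48 = μ − 0.8064σ and 94 = μ + 1.08σ.
Subtracting: σ = (94 − 48)/(1.08 − (-0.8064)) = 24.381.
Then μ = 48 − (-0.8064)·24.381 = 67.661.
Precision τ = 1/σ² = 1/24.38² = 0.00168.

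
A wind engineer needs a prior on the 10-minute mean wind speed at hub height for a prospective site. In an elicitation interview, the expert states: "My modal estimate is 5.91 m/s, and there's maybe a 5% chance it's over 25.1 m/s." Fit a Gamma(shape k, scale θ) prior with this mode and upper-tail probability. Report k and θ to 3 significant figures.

Gamma(k,θ) with k>1 has mode (k−1)θ, so θ = 5.91/(k−1).
Need P(X < 25.1) = 0.95 with θ tied to k this way. Start at k = 2, θ = 5.91: P(X<25.1) ≈ 0.925.
Too low — raise k to concentrate. Iterating converges to k ≈ 2.19.
Then θ = 5.91/(2.19−1) ≈ 4.97.

k ≈ 2.19, θ ≈ 4.97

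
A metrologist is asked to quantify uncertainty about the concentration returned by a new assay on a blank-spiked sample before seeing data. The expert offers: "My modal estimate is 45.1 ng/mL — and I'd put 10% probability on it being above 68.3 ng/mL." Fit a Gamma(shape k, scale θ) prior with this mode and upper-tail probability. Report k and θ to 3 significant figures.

k ≈ 11.8, θ ≈ 4.17

Gamma(k,θ) with k>1 has mode (k−1)θ, so θ = 45.1/(k−1).
Need P(X < 68.3) = 0.9 with θ tied to k this way. Start at k = 2, θ = 45.1: P(X<68.3) ≈ 0.447.
Too low — raise k to concentrate. Iterating converges to k ≈ 11.8.
Then θ = 45.1/(11.8−1) ≈ 4.17.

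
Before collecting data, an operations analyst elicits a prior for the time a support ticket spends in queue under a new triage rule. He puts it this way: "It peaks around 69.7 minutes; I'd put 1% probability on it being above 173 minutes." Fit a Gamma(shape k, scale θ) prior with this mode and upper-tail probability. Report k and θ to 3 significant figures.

k ≈ 6.69, θ ≈ 12.3

Gamma(k,θ) with k>1 has mode (k−1)θ, so θ = 69.7/(k−1).
Need P(X < 173) = 0.99 with θ tied to k this way. Start at k = 2, θ = 69.7: P(X<173) ≈ 0.709.
Too low — raise k to concentrate. Iterating converges to k ≈ 6.69.
Then θ = 69.7/(6.69−1) ≈ 12.3.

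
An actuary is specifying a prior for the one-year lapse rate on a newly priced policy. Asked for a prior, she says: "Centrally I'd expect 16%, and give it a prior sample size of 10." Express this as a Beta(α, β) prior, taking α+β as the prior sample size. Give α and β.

Under the effective-sample-size interpretation, Beta(α, β) has prior mean α/(α+β) and prior sample size α+β.
So α+β = 10 and α/(α+β) = 0.16, giving α = 0.16·10 = 1.6 and β = 10 − 1.6 = 8.4.

α = 1.6, β = 8.4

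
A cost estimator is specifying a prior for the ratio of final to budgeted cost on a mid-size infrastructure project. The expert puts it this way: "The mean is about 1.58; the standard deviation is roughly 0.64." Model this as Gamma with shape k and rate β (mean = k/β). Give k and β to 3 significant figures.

For Gamma(k, rate β): mean = k/β, variance = k/β², so CV = 1/√k.
CV = SD/mean = 0.64/1.58 = 0.4051, hence k = 1/CV² = 6.09.
Then β = k/mean = 6.09/1.58 = 3.86.

k ≈ 6.09, β ≈ 3.86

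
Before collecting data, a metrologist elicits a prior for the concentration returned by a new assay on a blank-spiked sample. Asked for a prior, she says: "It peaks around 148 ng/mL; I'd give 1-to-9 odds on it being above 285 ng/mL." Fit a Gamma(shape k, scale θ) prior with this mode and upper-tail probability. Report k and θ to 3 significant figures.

k ≈ 5.46, θ ≈ 33.2

Gamma(k,θ) with k>1 has mode (k−1)θ, so θ = 148/(k−1).
Need P(X < 285) = 0.9 with θ tied to k this way. Start at k = 2, θ = 148: P(X<285) ≈ 0.574.
Too low — raise k to concentrate. Iterating converges to k ≈ 5.46.
Then θ = 148/(5.46−1) ≈ 33.2.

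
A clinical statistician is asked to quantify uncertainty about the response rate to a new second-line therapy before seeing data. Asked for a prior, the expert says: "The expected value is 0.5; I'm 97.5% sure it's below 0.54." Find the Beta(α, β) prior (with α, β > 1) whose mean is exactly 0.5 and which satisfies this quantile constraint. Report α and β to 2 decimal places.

α ≈ 299.40, β ≈ 299.40

With mean 0.5 fixed, write α = 0.5s, β = 0.5s where s = α+β.
Need P(θ < 0.54) = 0.975 under Beta(0.5s, 0.5s). Normal approximation: (q−m)/√(m(1−m)/s) ≈ z_{0.975} = 1.96, so s ≈ 0.5·0.5·(1.96)²/(0.54−0.5)² = 600.2.
At s = 600.2: P(θ<0.54) ≈ 0.975. Adjusting to match 0.975 gives s ≈ 598.80.
So α = 0.5·598.80 ≈ 299.40, β = 0.5·598.80 ≈ 299.40.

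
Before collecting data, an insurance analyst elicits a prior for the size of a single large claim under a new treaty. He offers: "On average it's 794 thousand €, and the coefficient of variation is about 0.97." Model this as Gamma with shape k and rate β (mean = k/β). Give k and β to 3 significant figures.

k ≈ 1.06, β ≈ 0.00134

For Gamma(k, rate β): mean = k/β, variance = k/β², so CV = 1/√k.
CV = 0.97, hence k = 1/CV² = 1.06.
Then β = k/mean = 1.06/794 = 0.00134.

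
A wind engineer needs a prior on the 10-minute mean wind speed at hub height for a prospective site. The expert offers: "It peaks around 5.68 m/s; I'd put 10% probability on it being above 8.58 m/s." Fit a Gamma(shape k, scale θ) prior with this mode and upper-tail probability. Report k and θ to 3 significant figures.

k ≈ 11.9, θ ≈ 0.519

Gamma(k,θ) with k>1 has mode (k−1)θ, so θ = 5.68/(k−1).
Need P(X < 8.58) = 0.9 with θ tied to k this way. Start at k = 2, θ = 5.68: P(X<8.58) ≈ 0.446.
Too low — raise k to concentrate. Iterating converges to k ≈ 11.9.
Then θ = 5.68/(11.9−1) ≈ 0.519.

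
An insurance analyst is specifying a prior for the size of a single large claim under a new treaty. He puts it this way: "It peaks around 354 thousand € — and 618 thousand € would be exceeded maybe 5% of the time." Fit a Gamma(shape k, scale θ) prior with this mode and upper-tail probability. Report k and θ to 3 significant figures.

k ≈ 9.99, θ ≈ 39.4

Gamma(k,θ) with k>1 has mode (k−1)θ, so θ = 354/(k−1).
Need P(X < 618) = 0.95 with θ tied to k this way. Start at k = 2, θ = 354: P(X<618) ≈ 0.521.
Too low — raise k to concentrate. Iterating converges to k ≈ 9.99.
Then θ = 354/(9.99−1) ≈ 39.4.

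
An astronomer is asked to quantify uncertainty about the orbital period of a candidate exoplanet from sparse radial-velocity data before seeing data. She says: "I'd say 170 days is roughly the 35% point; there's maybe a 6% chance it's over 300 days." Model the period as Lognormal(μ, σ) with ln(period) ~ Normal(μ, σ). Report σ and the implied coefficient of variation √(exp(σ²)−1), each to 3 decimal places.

If T ~ Lognormal(μ,σ) then ln T ~ Normal(μ,σ), so the p-quantile of ln T is μ + z_p·σ.
ln(170) = 5.136 and ln(300) = 5.704; z_{0.35} = -0.3853, z_{0.94} = 1.555.
σ = (5.704 − 5.136)/(1.555 − (-0.3853)) = 0.293.
μ = 5.136 − (-0.3853)·0.293 = 5.249.
CV = √(exp(σ²)−1) = √(exp(0.0857)−1) = 0.299.

σ ≈ 0.293, CV ≈ 0.299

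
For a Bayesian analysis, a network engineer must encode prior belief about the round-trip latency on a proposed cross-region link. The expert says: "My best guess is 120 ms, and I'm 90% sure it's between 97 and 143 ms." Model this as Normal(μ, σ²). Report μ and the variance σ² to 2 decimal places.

μ = 120.00, σ² = 195.52

A symmetric 90% interval runs μ ± z·σ with z = 1.645.
Half-width = 23, so σ = 23/1.645 = 13.983 and σ² = 195.52.
μ is the stated best guess, 120.00.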